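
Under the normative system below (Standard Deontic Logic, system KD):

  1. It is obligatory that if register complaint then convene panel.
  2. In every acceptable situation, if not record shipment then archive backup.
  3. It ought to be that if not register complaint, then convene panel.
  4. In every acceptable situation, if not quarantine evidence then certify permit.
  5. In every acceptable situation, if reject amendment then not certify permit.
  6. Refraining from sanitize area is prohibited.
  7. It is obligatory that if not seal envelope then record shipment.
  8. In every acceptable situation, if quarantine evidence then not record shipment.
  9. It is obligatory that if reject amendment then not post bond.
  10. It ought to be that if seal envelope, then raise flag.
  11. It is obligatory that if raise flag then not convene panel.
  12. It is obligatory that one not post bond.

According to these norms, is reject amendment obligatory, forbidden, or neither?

Forbidden

By case analysis on register_complaint: premise 1 gives O(register_complaint → convene_panel) and premise 3 gives O(¬register_complaint → convene_panel), so O(convene_panel) either way.
The contrapositive of premise 11 (O(raise_flag → ¬convene_panel)) is O(convene_panel → ¬raise_flag), and O(convene_panel) is already established, so O(¬raise_flag).
Premise 10, O(seal_envelope → raise_flag), contraposes to O(¬raise_flag → ¬seal_envelope); with O(¬raise_flag) we get O(¬seal_envelope).
From O(¬seal_envelope) and premise 7, O(¬seal_envelope → record_shipment), we obtain O(record_shipment).
Premise 8, O(quarantine_evidence → ¬record_shipment), contraposes to O(record_shipment → ¬quarantine_evidence); with O(record_shipment) we get O(¬quarantine_evidence).
From O(¬quarantine_evidence) and premise 4, O(¬quarantine_evidence → certify_permit), we obtain O(certify_permit).
Premise 5 is O(reject_amendment → ¬certify_permit); contrapositively O(certify_permit → ¬reject_amendment). Since O(certify_permit) holds, K gives O(¬reject_amendment).
Premises 2, 6, 9, 12 do not contribute to this derivation.
Thus O(¬reject_amendment), which is F(reject_amendment): reject_amendment is forbidden.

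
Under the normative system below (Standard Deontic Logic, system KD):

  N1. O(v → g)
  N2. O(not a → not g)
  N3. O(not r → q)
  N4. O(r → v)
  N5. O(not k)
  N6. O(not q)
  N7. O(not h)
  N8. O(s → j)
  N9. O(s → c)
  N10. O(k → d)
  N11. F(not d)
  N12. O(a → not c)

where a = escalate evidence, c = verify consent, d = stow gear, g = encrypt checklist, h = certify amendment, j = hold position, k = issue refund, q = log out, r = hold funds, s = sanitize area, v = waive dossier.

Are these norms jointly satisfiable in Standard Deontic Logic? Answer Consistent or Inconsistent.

Premise 10 is O(k → d); even if O(d) held, inferring O(k) would be affirming the consequent — invalid.
So O(k) is not derivable, and the apparent clash with O(not k) does not arise.
A world satisfying every obligation exists (e.g. a=true, c=false, d=true, g=true, h=false, j=false, k=false, q=false, r=true, s=false, v=true); no atom is both obligatory and forbidden, so the set is consistent.

Consistent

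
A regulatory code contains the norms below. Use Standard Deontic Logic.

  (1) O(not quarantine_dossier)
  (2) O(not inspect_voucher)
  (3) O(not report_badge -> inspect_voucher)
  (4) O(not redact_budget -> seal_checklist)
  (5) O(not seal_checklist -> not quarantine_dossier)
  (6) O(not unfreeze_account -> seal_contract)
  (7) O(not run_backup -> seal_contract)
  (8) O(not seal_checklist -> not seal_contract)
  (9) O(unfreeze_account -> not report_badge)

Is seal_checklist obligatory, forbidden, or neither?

Obligatory

Premise 2 gives O(not inspect_voucher).
Premise 3, O(not report_badge -> inspect_voucher), contraposes to O(not inspect_voucher -> report_badge); with O(not inspect_voucher) we get O(report_badge).
The contrapositive of premise 9 (O(unfreeze_account -> not report_badge)) is O(report_badge -> not unfreeze_account), and O(report_badge) is already established, so O(not unfreeze_account).
With premise 6, O(not unfreeze_account -> seal_contract), the K-axiom yields O(seal_contract).
Premise 8 is O(not seal_checklist -> not seal_contract); contrapositively O(seal_contract -> seal_checklist). Since O(seal_contract) holds, K gives O(seal_checklist).
Premises 1, 4, 5, 7 do not contribute to this derivation.
Hence seal_checklist is obligatory.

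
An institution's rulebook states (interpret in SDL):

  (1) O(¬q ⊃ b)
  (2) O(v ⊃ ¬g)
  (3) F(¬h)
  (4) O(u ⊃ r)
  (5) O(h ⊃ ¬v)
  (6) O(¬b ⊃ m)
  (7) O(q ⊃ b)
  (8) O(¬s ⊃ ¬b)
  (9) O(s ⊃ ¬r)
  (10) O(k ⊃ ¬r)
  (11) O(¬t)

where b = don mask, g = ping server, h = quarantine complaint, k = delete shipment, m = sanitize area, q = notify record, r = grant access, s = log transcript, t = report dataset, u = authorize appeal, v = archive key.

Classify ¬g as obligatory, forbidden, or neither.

Neither

Premise 2 is O(v ⊃ ¬g), but O(v) is not derivable from the premises, so it does not yield O(¬g).
No premise or chain of K-axiom applications forces O(¬g), and none forces O(g). So ¬g is neither obligatory nor forbidden under these norms.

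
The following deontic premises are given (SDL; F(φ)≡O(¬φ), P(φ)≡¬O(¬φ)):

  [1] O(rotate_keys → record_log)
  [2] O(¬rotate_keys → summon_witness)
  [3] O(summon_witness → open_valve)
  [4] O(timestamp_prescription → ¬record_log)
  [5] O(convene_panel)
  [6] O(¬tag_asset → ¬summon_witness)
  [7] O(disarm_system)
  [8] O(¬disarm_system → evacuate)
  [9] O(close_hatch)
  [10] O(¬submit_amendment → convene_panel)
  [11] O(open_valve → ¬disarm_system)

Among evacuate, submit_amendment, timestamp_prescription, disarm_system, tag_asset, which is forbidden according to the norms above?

timestamp_prescription

From premise 7 we have O(disarm_system).
The contrapositive of premise 11 (O(open_valve → ¬disarm_system)) is O(disarm_system → ¬open_valve), and O(disarm_system) is already established, so O(¬open_valve).
Premise 3 is O(summon_witness → open_valve); contrapositively O(¬open_valve → ¬summon_witness). Since O(¬open_valve) holds, K gives O(¬summon_witness).
The contrapositive of premise 2 (O(¬rotate_keys → summon_witness)) is O(¬summon_witness → rotate_keys), and O(¬summon_witness) is already established, so O(rotate_keys).
Premise 1 is O(rotate_keys → record_log); since O(rotate_keys), deontic closure gives O(record_log).
The contrapositive of premise 4 (O(timestamp_prescription → ¬record_log)) is O(record_log → ¬timestamp_prescription), and O(record_log) is already established, so O(¬timestamp_prescription).
So O(¬timestamp_prescription) holds, i.e. timestamp_prescription is forbidden. None of the other listed options is forbidden under the premises.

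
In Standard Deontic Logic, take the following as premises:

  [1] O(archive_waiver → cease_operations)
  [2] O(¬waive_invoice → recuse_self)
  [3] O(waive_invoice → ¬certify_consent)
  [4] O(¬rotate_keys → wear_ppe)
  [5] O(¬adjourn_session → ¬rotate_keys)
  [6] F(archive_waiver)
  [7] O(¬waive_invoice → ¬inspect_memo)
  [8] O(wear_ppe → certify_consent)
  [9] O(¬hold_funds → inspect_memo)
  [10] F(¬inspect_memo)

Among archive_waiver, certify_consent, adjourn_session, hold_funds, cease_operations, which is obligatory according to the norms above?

F(¬inspect_memo) at premise 10 means O(inspect_memo).
Premise 7 is O(¬waive_invoice → ¬inspect_memo); contrapositively O(inspect_memo → waive_invoice). Since O(inspect_memo) holds, K gives O(waive_invoice).
From O(waive_invoice) and premise 3, O(waive_invoice → ¬certify_consent), we obtain O(¬certify_consent).
Premise 8 is O(wear_ppe → certify_consent); contrapositively O(¬certify_consent → ¬wear_ppe). Since O(¬certify_consent) holds, K gives O(¬wear_ppe).
The contrapositive of premise 4 (O(¬rotate_keys → wear_ppe)) is O(¬wear_ppe → rotate_keys), and O(¬wear_ppe) is already established, so O(rotate_keys).
The contrapositive of premise 5 (O(¬adjourn_session → ¬rotate_keys)) is O(rotate_keys → adjourn_session), and O(rotate_keys) is already established, so O(adjourn_session).
So O(adjourn_session) holds — adjourn_session is obligatory. None of the other listed options is made obligatory by any chain of premises.

adjourn_session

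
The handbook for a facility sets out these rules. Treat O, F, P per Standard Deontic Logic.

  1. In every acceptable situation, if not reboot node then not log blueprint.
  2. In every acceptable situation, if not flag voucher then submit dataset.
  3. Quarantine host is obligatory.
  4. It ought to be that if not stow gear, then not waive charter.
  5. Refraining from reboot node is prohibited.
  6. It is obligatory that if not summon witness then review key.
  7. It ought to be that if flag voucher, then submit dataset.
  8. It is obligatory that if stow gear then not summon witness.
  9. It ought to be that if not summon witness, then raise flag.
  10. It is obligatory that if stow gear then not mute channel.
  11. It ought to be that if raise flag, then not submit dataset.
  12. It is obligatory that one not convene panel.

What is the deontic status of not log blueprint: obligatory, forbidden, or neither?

Neither

Premise 1 is O(¬reboot_node → ¬log_blueprint), but O(¬reboot_node) is not derivable from the premises, so it does not yield O(¬log_blueprint).
No premise or chain of K-axiom applications forces O(¬log_blueprint), and none forces O(log_blueprint). So ¬log_blueprint is neither obligatory nor forbidden under these norms.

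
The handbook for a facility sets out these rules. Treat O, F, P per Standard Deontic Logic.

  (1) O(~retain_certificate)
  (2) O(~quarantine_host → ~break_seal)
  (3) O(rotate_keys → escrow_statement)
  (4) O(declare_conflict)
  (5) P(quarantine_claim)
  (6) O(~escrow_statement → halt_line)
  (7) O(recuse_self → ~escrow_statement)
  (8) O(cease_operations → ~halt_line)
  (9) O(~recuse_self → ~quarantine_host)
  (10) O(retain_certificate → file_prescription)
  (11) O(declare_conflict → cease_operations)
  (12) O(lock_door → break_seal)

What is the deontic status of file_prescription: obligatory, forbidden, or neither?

Premise 10 is O(retain_certificate → file_prescription), but O(retain_certificate) is not derivable from the premises, so it does not yield O(file_prescription).
No premise or chain of K-axiom applications forces O(file_prescription), and none forces O(~file_prescription). So file_prescription is neither obligatory nor forbidden under these norms.

Neither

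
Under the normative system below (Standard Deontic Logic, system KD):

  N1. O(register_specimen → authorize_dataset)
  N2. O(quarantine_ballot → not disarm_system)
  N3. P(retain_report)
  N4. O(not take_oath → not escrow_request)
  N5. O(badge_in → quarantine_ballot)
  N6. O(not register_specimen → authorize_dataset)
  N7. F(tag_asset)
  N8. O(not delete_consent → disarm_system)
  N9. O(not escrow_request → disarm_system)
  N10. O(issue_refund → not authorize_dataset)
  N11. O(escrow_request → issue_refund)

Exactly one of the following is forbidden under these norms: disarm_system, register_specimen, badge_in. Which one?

badge_in

Premises 6 and 1 cover both cases: O(not register_specimen → authorize_dataset) and O(register_specimen → authorize_dataset). Since not register_specimen ∨ register_specimen is a tautology, O(authorize_dataset) follows.
Premise 10 is O(issue_refund → not authorize_dataset); contrapositively O(authorize_dataset → not issue_refund). Since O(authorize_dataset) holds, K gives O(not issue_refund).
Premise 11, O(escrow_request → issue_refund), contraposes to O(not issue_refund → not escrow_request); with O(not issue_refund) we get O(not escrow_request).
Premise 9 is O(not escrow_request → disarm_system); since O(not escrow_request), deontic closure gives O(disarm_system).
Premise 2, O(quarantine_ballot → not disarm_system), contraposes to O(disarm_system → not quarantine_ballot); with O(disarm_system) we get O(not quarantine_ballot).
The contrapositive of premise 5 (O(badge_in → quarantine_ballot)) is O(not quarantine_ballot → not badge_in), and O(not quarantine_ballot) is already established, so O(not badge_in).
So O(not badge_in) holds, i.e. badge_in is forbidden. None of the other listed options is forbidden under the premises.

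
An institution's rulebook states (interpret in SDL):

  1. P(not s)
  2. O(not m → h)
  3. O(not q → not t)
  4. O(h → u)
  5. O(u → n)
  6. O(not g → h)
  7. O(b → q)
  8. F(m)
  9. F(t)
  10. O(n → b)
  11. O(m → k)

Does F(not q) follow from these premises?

Premise 8, F(m), is equivalent to O(not m).
Applying K to premise 2 (O(not m → h)) and O(not m) yields O(h).
With premise 4, O(h → u), the K-axiom yields O(u).
With premise 5, O(u → n), the K-axiom yields O(n).
From O(n) and premise 10, O(n → b), we obtain O(b).
With premise 7, O(b → q), the K-axiom yields O(q).
Premises 1, 3, 6, 9, 11 do not contribute to this derivation.
So O(q) holds, i.e. F(not q). The claim follows.

Yes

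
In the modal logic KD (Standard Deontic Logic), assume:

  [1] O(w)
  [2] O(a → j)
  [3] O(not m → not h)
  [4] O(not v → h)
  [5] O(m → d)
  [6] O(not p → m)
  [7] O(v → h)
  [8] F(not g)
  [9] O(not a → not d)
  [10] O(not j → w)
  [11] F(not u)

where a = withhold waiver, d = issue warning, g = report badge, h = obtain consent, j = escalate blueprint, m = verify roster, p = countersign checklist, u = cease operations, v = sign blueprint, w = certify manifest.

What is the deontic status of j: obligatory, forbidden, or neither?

Obligatory

By case analysis on not v: premise 4 gives O(not v → h) and premise 7 gives O(v → h), so O(h) either way.
Premise 3 is O(not m → not h); contrapositively O(h → m). Since O(h) holds, K gives O(m).
Applying K to premise 5 (O(m → d)) and O(m) yields O(d).
Premise 9 is O(not a → not d); contrapositively O(d → a). Since O(d) holds, K gives O(a).
From O(a) and premise 2, O(a → j), we obtain O(j).
Premises 1, 6, 8, 10, 11 do not contribute to this derivation.
Hence j is obligatory.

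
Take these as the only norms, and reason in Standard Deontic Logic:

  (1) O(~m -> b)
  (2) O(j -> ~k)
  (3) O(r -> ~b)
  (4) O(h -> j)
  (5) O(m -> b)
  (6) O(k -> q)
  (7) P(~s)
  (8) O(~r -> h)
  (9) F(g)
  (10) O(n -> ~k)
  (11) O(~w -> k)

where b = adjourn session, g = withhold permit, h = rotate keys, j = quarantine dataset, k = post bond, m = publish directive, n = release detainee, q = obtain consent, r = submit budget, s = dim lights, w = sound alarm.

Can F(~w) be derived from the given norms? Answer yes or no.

Yes

Premises 1 and 5 cover both cases: O(~m -> b) and O(m -> b). Since ~m ∨ m is a tautology, O(b) follows.
The contrapositive of premise 3 (O(r -> ~b)) is O(b -> ~r), and O(b) is already established, so O(~r).
Applying K to premise 8 (O(~r -> h)) and O(~r) yields O(h).
Premise 4 is O(h -> j); since O(h), deontic closure gives O(j).
Applying K to premise 2 (O(j -> ~k)) and O(j) yields O(~k).
Premise 11 is O(~w -> k); contrapositively O(~k -> w). Since O(~k) holds, K gives O(w).
Premises 6, 7, 9, 10 do not contribute to this derivation.
So O(w) holds, i.e. F(~w). The claim follows.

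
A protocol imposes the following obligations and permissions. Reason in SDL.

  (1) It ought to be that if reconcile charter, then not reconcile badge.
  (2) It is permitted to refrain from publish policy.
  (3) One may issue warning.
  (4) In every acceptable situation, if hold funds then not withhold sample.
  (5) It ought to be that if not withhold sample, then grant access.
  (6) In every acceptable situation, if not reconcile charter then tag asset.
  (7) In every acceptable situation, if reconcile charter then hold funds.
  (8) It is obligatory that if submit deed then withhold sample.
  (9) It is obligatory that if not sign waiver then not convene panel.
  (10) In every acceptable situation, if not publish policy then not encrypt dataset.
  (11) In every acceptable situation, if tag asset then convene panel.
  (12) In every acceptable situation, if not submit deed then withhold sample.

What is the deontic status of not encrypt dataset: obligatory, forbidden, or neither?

Premise 10 is O(¬publish_policy → ¬encrypt_dataset), but O(¬publish_policy) is not derivable from the premises (the permission P(¬publish_policy) asserts only ¬O(publish_policy), not O(¬publish_policy)), so it does not yield O(¬encrypt_dataset).
No premise or chain of K-axiom applications forces O(¬encrypt_dataset), and none forces O(encrypt_dataset). So ¬encrypt_dataset is neither obligatory nor forbidden under these norms.

Neither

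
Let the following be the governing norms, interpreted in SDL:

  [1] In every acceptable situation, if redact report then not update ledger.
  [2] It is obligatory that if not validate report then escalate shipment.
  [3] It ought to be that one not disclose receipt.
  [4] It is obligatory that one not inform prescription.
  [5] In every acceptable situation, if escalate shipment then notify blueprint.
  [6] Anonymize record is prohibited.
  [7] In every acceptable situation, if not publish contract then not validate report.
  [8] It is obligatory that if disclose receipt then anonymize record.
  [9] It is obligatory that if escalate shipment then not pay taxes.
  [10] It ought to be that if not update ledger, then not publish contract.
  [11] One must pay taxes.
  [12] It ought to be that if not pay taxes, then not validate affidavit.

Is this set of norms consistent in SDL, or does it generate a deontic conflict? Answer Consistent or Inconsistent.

Premise 8 is O(disclose_receipt → anonymize_record), but O(disclose_receipt) is not derivable from the premises, so it does not yield O(anonymize_record).
So O(anonymize_record) is not derivable, and the apparent clash with O(¬anonymize_record) does not arise.
A world satisfying every obligation exists (e.g. anonymize_record=false, disclose_receipt=false, escalate_shipment=false, inform_prescription=false, notify_blueprint=false, pay_taxes=true, publish_contract=true, redact_report=false, update_ledger=true, validate_affidavit=false, validate_report=true); no atom is both obligatory and forbidden, so the set is consistent.

Consistent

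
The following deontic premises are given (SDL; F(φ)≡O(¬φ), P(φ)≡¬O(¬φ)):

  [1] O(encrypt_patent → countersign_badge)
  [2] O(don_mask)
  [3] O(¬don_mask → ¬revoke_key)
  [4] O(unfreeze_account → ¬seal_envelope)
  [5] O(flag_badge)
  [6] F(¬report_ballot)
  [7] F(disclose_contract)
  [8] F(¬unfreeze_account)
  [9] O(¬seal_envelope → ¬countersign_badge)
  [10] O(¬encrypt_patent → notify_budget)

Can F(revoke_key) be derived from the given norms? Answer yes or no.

No

Premise 3 is O(¬don_mask → ¬revoke_key), but O(¬don_mask) is not derivable from the premises, so it does not yield O(¬revoke_key).
No other premise forces O(¬revoke_key). An ideal world satisfying every premise can still have revoke_key true, so F(revoke_key) is not derivable.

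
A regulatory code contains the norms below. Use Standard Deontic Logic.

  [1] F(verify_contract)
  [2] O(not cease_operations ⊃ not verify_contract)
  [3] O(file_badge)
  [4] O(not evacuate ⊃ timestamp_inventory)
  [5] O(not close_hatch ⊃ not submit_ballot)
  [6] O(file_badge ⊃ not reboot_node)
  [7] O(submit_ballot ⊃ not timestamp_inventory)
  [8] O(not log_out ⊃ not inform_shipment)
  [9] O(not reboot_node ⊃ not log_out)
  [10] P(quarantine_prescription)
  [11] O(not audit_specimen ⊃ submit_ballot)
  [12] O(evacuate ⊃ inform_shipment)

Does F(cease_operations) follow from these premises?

Premise 2 is O(not cease_operations ⊃ not verify_contract); even if O(not verify_contract) held, inferring O(not cease_operations) would be affirming the consequent — invalid.
No other premise forces O(not cease_operations). An ideal world satisfying every premise can still have cease_operations true, so F(cease_operations) is not derivable.

No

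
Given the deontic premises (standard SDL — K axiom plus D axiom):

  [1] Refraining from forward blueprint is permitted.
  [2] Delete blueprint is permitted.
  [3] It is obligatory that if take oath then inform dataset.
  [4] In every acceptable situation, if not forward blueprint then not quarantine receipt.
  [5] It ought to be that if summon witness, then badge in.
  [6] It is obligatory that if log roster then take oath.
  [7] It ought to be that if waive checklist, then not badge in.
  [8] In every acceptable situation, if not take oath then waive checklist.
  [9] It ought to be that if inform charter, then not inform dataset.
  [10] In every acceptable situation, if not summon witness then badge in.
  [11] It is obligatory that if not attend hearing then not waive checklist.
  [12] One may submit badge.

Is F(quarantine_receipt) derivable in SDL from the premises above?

No

Premise 4 is O(¬forward_blueprint → ¬quarantine_receipt), but O(¬forward_blueprint) is not derivable from the premises (the permission P(¬forward_blueprint) asserts only ¬O(forward_blueprint), not O(¬forward_blueprint)), so it does not yield O(¬quarantine_receipt).
No other premise forces O(¬quarantine_receipt). An ideal world satisfying every premise can still have quarantine_receipt true, so F(quarantine_receipt) is not derivable.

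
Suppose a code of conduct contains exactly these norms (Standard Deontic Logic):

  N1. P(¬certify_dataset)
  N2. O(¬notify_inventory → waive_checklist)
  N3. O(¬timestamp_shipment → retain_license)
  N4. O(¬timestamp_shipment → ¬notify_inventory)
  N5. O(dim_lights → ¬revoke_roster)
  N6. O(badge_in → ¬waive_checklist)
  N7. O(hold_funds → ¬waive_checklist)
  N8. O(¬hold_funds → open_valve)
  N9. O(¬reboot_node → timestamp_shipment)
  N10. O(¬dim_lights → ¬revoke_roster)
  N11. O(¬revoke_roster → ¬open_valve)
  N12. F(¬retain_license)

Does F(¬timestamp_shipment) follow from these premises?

Premises 5 and 10 are O(dim_lights → ¬revoke_roster) and O(¬dim_lights → ¬revoke_roster); every ideal world satisfies dim_lights or ¬dim_lights, so in either case ¬revoke_roster holds — hence O(¬revoke_roster).
From O(¬revoke_roster) and premise 11, O(¬revoke_roster → ¬open_valve), we obtain O(¬open_valve).
Premise 8 is O(¬hold_funds → open_valve); contrapositively O(¬open_valve → hold_funds). Since O(¬open_valve) holds, K gives O(hold_funds).
From O(hold_funds) and premise 7, O(hold_funds → ¬waive_checklist), we obtain O(¬waive_checklist).
Premise 2, O(¬notify_inventory → waive_checklist), contraposes to O(¬waive_checklist → notify_inventory); with O(¬waive_checklist) we get O(notify_inventory).
The contrapositive of premise 4 (O(¬timestamp_shipment → ¬notify_inventory)) is O(notify_inventory → timestamp_shipment), and O(notify_inventory) is already established, so O(timestamp_shipment).
Premises 1, 3, 6, 9, 12 do not contribute to this derivation.
So O(timestamp_shipment) holds, i.e. F(¬timestamp_shipment). The claim follows.

Yes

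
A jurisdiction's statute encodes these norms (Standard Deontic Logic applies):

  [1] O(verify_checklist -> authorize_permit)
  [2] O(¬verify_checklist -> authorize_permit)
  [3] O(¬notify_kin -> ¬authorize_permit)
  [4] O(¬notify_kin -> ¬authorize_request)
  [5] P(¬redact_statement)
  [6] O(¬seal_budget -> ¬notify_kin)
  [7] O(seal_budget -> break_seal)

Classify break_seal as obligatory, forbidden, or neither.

Obligatory

Premises 1 and 2 cover both cases: O(verify_checklist -> authorize_permit) and O(¬verify_checklist -> authorize_permit). Since verify_checklist ∨ ¬verify_checklist is a tautology, O(authorize_permit) follows.
The contrapositive of premise 3 (O(¬notify_kin -> ¬authorize_permit)) is O(authorize_permit -> notify_kin), and O(authorize_permit) is already established, so O(notify_kin).
Premise 6, O(¬seal_budget -> ¬notify_kin), contraposes to O(notify_kin -> seal_budget); with O(notify_kin) we get O(seal_budget).
Premise 7 is O(seal_budget -> break_seal); since O(seal_budget), deontic closure gives O(break_seal).
Premises 4, 5 do not contribute to this derivation.
Hence break_seal is obligatory.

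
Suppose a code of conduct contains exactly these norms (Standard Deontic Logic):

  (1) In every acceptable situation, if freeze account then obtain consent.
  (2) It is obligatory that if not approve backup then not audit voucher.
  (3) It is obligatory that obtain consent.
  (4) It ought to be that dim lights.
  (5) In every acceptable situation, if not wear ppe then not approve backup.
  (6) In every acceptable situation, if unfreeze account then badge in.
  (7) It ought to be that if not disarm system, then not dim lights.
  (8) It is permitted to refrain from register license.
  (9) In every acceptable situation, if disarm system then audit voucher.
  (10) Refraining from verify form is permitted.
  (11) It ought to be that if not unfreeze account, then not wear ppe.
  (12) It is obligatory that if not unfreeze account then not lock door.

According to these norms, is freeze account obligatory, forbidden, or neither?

Neither

Premise 1 is O(freeze_account → obtain_consent); even if O(obtain_consent) held, inferring O(freeze_account) would be affirming the consequent — invalid.
No premise or chain of K-axiom applications forces O(freeze_account), and none forces O(¬freeze_account). So freeze_account is neither obligatory nor forbidden under these norms.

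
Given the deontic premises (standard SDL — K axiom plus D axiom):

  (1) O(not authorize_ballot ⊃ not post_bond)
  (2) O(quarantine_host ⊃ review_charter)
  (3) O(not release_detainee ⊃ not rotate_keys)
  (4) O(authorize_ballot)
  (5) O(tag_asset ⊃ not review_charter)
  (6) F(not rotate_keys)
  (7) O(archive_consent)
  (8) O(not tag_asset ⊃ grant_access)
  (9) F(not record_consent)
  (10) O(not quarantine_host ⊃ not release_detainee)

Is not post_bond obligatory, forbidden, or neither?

Premise 1 is O(not authorize_ballot ⊃ not post_bond), but O(not authorize_ballot) is not derivable from the premises, so it does not yield O(not post_bond).
No premise or chain of K-axiom applications forces O(not post_bond), and none forces O(post_bond). So not post_bond is neither obligatory nor forbidden under these norms.

Neither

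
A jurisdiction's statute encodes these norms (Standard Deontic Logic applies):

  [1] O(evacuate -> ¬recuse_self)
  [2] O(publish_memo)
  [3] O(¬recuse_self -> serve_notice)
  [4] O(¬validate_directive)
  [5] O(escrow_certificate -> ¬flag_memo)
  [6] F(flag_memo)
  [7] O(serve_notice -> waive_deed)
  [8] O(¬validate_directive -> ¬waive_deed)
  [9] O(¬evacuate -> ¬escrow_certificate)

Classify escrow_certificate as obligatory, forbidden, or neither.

From premise 4 we have O(¬validate_directive).
Premise 8 is O(¬validate_directive -> ¬waive_deed); since O(¬validate_directive), deontic closure gives O(¬waive_deed).
Premise 7, O(serve_notice -> waive_deed), contraposes to O(¬waive_deed -> ¬serve_notice); with O(¬waive_deed) we get O(¬serve_notice).
Premise 3 is O(¬recuse_self -> serve_notice); contrapositively O(¬serve_notice -> recuse_self). Since O(¬serve_notice) holds, K gives O(recuse_self).
Premise 1 is O(evacuate -> ¬recuse_self); contrapositively O(recuse_self -> ¬evacuate). Since O(recuse_self) holds, K gives O(¬evacuate).
With premise 9, O(¬evacuate -> ¬escrow_certificate), the K-axiom yields O(¬escrow_certificate).
Premises 2, 5, 6 do not contribute to this derivation.
Thus O(¬escrow_certificate), which is F(escrow_certificate): escrow_certificate is forbidden.

Forbidden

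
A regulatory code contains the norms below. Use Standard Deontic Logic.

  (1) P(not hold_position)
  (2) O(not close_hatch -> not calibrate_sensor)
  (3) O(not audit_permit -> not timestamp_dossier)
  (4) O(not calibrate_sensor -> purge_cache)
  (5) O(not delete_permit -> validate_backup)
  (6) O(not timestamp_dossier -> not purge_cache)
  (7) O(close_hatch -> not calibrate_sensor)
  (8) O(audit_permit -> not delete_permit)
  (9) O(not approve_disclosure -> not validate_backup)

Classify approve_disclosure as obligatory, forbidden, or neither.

Obligatory

Premises 2 and 7 are O(not close_hatch -> not calibrate_sensor) and O(close_hatch -> not calibrate_sensor); every ideal world satisfies not close_hatch or close_hatch, so in either case not calibrate_sensor holds — hence O(not calibrate_sensor).
From O(not calibrate_sensor) and premise 4, O(not calibrate_sensor -> purge_cache), we obtain O(purge_cache).
The contrapositive of premise 6 (O(not timestamp_dossier -> not purge_cache)) is O(purge_cache -> timestamp_dossier), and O(purge_cache) is already established, so O(timestamp_dossier).
The contrapositive of premise 3 (O(not audit_permit -> not timestamp_dossier)) is O(timestamp_dossier -> audit_permit), and O(timestamp_dossier) is already established, so O(audit_permit).
Premise 8 is O(audit_permit -> not delete_permit); since O(audit_permit), deontic closure gives O(not delete_permit).
With premise 5, O(not delete_permit -> validate_backup), the K-axiom yields O(validate_backup).
Premise 9 is O(not approve_disclosure -> not validate_backup); contrapositively O(validate_backup -> approve_disclosure). Since O(validate_backup) holds, K gives O(approve_disclosure).
Premise 1 does not contribute to this derivation.
Hence approve_disclosure is obligatory.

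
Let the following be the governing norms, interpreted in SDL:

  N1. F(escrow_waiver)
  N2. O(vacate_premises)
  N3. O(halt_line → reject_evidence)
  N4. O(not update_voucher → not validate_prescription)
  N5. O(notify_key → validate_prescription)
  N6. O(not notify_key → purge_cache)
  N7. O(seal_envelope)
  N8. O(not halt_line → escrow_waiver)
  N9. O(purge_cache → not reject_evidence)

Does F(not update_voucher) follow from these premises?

Yes

Premise 1, F(escrow_waiver), is equivalent to O(not escrow_waiver).
Premise 8 is O(not halt_line → escrow_waiver); contrapositively O(not escrow_waiver → halt_line). Since O(not escrow_waiver) holds, K gives O(halt_line).
With premise 3, O(halt_line → reject_evidence), the K-axiom yields O(reject_evidence).
Premise 9, O(purge_cache → not reject_evidence), contraposes to O(reject_evidence → not purge_cache); with O(reject_evidence) we get O(not purge_cache).
Premise 6, O(not notify_key → purge_cache), contraposes to O(not purge_cache → notify_key); with O(not purge_cache) we get O(notify_key).
With premise 5, O(notify_key → validate_prescription), the K-axiom yields O(validate_prescription).
Premise 4 is O(not update_voucher → not validate_prescription); contrapositively O(validate_prescription → update_voucher). Since O(validate_prescription) holds, K gives O(update_voucher).
Premises 2, 7 do not contribute to this derivation.
So O(update_voucher) holds, i.e. F(not update_voucher). The claim follows.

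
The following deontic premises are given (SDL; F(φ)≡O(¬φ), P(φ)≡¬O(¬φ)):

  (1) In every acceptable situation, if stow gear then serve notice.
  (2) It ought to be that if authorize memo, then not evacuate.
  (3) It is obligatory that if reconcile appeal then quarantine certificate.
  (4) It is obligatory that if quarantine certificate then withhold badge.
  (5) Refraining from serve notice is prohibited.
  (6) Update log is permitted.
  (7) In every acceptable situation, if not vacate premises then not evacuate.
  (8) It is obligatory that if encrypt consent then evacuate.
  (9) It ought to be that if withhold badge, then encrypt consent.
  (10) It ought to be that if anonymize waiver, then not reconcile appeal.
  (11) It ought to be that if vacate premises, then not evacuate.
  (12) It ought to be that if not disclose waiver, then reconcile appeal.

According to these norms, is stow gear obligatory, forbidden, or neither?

Neither

Premise 1 is O(stow_gear → serve_notice); even if O(serve_notice) held, inferring O(stow_gear) would be affirming the consequent — invalid.
No premise or chain of K-axiom applications forces O(stow_gear), and none forces O(¬stow_gear). So stow_gear is neither obligatory nor forbidden under these norms.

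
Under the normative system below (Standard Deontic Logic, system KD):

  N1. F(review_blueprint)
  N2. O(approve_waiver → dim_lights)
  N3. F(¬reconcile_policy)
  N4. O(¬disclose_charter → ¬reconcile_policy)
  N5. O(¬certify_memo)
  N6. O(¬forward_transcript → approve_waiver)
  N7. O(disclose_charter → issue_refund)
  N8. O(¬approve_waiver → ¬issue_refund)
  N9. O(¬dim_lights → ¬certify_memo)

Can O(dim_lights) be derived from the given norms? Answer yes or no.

Yes

Premise 3, F(¬reconcile_policy), is equivalent to O(reconcile_policy).
Premise 4, O(¬disclose_charter → ¬reconcile_policy), contraposes to O(reconcile_policy → disclose_charter); with O(reconcile_policy) we get O(disclose_charter).
From O(disclose_charter) and premise 7, O(disclose_charter → issue_refund), we obtain O(issue_refund).
Premise 8 is O(¬approve_waiver → ¬issue_refund); contrapositively O(issue_refund → approve_waiver). Since O(issue_refund) holds, K gives O(approve_waiver).
From O(approve_waiver) and premise 2, O(approve_waiver → dim_lights), we obtain O(dim_lights).
Premises 1, 5, 6, 9 do not contribute to this derivation.
So O(dim_lights) follows.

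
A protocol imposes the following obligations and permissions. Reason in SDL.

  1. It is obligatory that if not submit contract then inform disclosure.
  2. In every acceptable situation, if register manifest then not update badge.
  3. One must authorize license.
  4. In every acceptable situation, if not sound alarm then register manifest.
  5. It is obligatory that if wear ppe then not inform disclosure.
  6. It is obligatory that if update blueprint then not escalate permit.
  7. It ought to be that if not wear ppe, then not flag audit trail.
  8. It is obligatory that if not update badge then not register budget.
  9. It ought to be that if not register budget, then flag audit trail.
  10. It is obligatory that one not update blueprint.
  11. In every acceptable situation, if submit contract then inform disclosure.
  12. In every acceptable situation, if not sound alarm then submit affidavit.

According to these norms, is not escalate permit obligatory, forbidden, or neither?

Premise 6 is O(update_blueprint → ¬escalate_permit), but O(update_blueprint) is not derivable from the premises, so it does not yield O(¬escalate_permit).
No premise or chain of K-axiom applications forces O(¬escalate_permit), and none forces O(escalate_permit). So ¬escalate_permit is neither obligatory nor forbidden under these norms.

Neither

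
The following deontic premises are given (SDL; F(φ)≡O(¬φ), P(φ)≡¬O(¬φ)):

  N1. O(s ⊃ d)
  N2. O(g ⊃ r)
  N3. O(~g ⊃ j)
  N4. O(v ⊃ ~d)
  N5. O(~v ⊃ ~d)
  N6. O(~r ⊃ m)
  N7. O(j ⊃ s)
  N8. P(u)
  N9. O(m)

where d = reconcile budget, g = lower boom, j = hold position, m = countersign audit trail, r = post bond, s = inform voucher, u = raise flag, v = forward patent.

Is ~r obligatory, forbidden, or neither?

Forbidden

Premises 5 and 4 cover both cases: O(~v ⊃ ~d) and O(v ⊃ ~d). Since ~v ∨ v is a tautology, O(~d) follows.
The contrapositive of premise 1 (O(s ⊃ d)) is O(~d ⊃ ~s), and O(~d) is already established, so O(~s).
Premise 7, O(j ⊃ s), contraposes to O(~s ⊃ ~j); with O(~s) we get O(~j).
The contrapositive of premise 3 (O(~g ⊃ j)) is O(~j ⊃ g), and O(~j) is already established, so O(g).
Applying K to premise 2 (O(g ⊃ r)) and O(g) yields O(r).
Premises 6, 8, 9 do not contribute to this derivation.
Thus O(r), which is F(~r): ~r is forbidden.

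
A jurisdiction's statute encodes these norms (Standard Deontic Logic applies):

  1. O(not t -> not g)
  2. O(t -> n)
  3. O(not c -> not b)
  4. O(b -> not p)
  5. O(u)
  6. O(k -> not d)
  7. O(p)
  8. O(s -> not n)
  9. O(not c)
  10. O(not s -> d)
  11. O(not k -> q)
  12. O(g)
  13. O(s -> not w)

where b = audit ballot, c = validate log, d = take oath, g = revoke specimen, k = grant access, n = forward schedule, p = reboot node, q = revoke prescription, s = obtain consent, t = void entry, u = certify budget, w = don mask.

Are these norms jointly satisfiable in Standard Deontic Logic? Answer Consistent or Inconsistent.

Consistent

Premise 4 is O(b -> not p), but O(b) is not derivable from the premises, so it does not yield O(not p).
So O(not p) is not derivable, and the apparent clash with O(p) does not arise.
A world satisfying every obligation exists (e.g. b=false, c=false, d=true, g=true, k=false, n=true, p=true, q=true, s=false, t=true, u=true, w=false); no atom is both obligatory and forbidden, so the set is consistent.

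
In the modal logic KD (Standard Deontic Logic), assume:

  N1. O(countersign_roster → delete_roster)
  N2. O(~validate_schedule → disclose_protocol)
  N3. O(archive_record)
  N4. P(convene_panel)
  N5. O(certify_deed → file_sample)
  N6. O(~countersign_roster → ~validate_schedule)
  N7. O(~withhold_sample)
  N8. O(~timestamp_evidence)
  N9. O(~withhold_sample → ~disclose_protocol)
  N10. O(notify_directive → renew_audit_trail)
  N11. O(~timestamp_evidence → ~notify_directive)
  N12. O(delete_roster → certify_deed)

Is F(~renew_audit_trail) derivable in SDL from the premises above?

No

Premise 10 is O(notify_directive → renew_audit_trail), but O(notify_directive) is not derivable from the premises, so it does not yield O(renew_audit_trail).
No other premise forces O(renew_audit_trail). An ideal world satisfying every premise can still have ~renew_audit_trail true, so F(~renew_audit_trail) is not derivable.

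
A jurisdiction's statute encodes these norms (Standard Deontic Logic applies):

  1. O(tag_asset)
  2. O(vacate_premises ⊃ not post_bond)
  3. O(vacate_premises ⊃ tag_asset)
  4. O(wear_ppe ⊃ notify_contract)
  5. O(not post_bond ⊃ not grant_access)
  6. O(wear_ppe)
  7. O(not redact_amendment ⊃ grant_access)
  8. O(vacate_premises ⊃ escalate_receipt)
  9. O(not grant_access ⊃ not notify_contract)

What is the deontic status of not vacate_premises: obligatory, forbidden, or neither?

Premise 6 gives O(wear_ppe).
From O(wear_ppe) and premise 4, O(wear_ppe ⊃ notify_contract), we obtain O(notify_contract).
Premise 9 is O(not grant_access ⊃ not notify_contract); contrapositively O(notify_contract ⊃ grant_access). Since O(notify_contract) holds, K gives O(grant_access).
The contrapositive of premise 5 (O(not post_bond ⊃ not grant_access)) is O(grant_access ⊃ post_bond), and O(grant_access) is already established, so O(post_bond).
Premise 2 is O(vacate_premises ⊃ not post_bond); contrapositively O(post_bond ⊃ not vacate_premises). Since O(post_bond) holds, K gives O(not vacate_premises).
Premises 1, 3, 7, 8 do not contribute to this derivation.
Hence not vacate_premises is obligatory.

Obligatory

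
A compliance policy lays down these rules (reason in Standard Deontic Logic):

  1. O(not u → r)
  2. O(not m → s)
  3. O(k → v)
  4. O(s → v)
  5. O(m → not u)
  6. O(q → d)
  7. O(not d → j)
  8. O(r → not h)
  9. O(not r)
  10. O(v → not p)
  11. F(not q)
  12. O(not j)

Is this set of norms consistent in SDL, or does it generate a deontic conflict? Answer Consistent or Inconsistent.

Consistent

Premise 7 is O(not d → j), but O(not d) is not derivable from the premises, so it does not yield O(j).
So O(j) is not derivable, and the apparent clash with O(not j) does not arise.
A world satisfying every obligation exists (e.g. d=true, h=false, j=false, k=false, m=false, p=false, q=true, r=false, s=true, u=true, v=true); no atom is both obligatory and forbidden, so the set is consistent.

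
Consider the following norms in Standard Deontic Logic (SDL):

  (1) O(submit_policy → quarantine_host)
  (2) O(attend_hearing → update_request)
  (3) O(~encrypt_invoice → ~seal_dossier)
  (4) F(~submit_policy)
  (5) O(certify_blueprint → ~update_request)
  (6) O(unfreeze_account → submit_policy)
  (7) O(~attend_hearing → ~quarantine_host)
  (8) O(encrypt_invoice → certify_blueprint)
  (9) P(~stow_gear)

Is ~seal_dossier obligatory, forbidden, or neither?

Premise 4, F(~submit_policy), is equivalent to O(submit_policy).
Premise 1 is O(submit_policy → quarantine_host); since O(submit_policy), deontic closure gives O(quarantine_host).
Premise 7, O(~attend_hearing → ~quarantine_host), contraposes to O(quarantine_host → attend_hearing); with O(quarantine_host) we get O(attend_hearing).
Applying K to premise 2 (O(attend_hearing → update_request)) and O(attend_hearing) yields O(update_request).
Premise 5, O(certify_blueprint → ~update_request), contraposes to O(update_request → ~certify_blueprint); with O(update_request) we get O(~certify_blueprint).
The contrapositive of premise 8 (O(encrypt_invoice → certify_blueprint)) is O(~certify_blueprint → ~encrypt_invoice), and O(~certify_blueprint) is already established, so O(~encrypt_invoice).
With premise 3, O(~encrypt_invoice → ~seal_dossier), the K-axiom yields O(~seal_dossier).
Premises 6, 9 do not contribute to this derivation.
Hence ~seal_dossier is obligatory.

Obligatory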